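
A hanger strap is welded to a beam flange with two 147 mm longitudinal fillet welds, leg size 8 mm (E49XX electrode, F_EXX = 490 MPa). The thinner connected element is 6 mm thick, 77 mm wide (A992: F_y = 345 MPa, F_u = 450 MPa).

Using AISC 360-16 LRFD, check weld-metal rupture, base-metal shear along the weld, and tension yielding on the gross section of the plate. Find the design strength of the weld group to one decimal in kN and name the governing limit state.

143.5 kN (gross-section yield governs)

Weld metal: throat = 0.707×8 = 5.656 mm, L = 2×147 = 294 mm. φR_n = 0.75 × 0.6 × 490 × 5.656 × 294 = 366.7 kN.
Base metal shear (6 mm plate): yield φR_n = 1.0×0.6×345×6×294 = 365.1 kN; rupture φR_n = 0.75×0.6×450×6×294 = 357.2 kN; take 357.2 kN (rupture).
Tension yield (gross): A_g = 77×6 = 462 mm². φR_n = 0.90 × 345 × 462 = 143.5 kN.
Governing: min(366.7, 357.2, 143.5) = 143.5 kN → gross-section yield.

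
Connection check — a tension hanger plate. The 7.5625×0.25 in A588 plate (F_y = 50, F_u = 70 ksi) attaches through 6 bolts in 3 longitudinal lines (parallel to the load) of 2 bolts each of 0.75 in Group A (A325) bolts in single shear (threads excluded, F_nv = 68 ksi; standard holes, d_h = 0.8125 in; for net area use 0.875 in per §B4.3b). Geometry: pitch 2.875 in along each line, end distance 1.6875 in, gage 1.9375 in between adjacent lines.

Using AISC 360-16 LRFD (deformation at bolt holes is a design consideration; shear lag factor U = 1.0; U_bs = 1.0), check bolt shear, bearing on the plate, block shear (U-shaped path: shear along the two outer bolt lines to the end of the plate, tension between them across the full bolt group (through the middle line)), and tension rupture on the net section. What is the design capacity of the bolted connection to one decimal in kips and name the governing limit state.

64.8 kips (net-section rupture governs)

Bolt shear: A_b = π(0.75)²/4 = 0.44179 in². φR_n = 0.75 × 68 × 0.44179 × 6 × 1 = 135.2 kips.
Bearing (0.25 in plate, F_u = 70 ksi): end bolts L_c = 1.6875 − 0.8125/2 = 1.28125, R_n = min(1.2×1.28125×0.25×70, 2.4×0.75×0.25×70) = 26.906 kips/bolt; interior L_c = 2.875 − 0.8125 = 2.0625, R_n = 31.5 kips/bolt. φR_n = 0.75 × (3×26.906 + 3×31.5) = 131.4 kips.
Block shear: shear path 2×[1.6875+1×2.875] = 2×4.5625 in, A_gv = 2.2813, A_nv = 2×(4.5625 − 1.5×0.875)×0.25 = 1.625 in²; tension across gage: (3.875 − 2×0.875)×0.25 = 0.53125 in². R_n = min(0.6×70×1.625, 0.6×50×2.2813) + 1.0×70×0.53125 = min(68.25, 68.439) + 37.188 = 105.44 kips. φR_n = 0.75 × 105.44 = 79.1 kips.
Tension rupture (net): A_n = (7.5625 − 3×0.875)×0.25 = 1.2344 in² (U = 1.0, A_e = A_n). φR_n = 0.75 × 70 × 1.2344 = 64.8 kips.
Governing: min(135.2, 131.4, 79.1, 64.8) = 64.8 kips → net-section rupture.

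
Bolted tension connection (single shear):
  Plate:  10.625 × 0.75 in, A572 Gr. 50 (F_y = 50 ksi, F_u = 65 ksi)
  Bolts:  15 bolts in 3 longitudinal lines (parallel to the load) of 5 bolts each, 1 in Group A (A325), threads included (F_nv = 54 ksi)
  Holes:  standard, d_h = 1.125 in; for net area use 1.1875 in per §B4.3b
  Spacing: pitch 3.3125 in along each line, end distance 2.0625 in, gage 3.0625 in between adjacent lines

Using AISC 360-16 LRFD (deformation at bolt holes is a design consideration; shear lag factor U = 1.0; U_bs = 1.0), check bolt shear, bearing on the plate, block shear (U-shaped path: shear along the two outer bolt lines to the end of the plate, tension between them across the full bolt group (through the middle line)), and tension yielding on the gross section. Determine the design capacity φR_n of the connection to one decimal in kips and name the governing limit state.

Bolt shear: A_b = π(1)²/4 = 0.7854 in². φR_n = 0.75 × 54 × 0.7854 × 15 × 1 = 477.1 kips.
Bearing (0.75 in plate, F_u = 65 ksi): end bolts L_c = 2.0625 − 1.125/2 = 1.5, R_n = min(1.2×1.5×0.75×65, 2.4×1×0.75×65) = 87.75 kips/bolt; interior L_c = 3.3125 − 1.125 = 2.1875, R_n = 117 kips/bolt. φR_n = 0.75 × (3×87.75 + 12×117) = 1250.4 kips.
Block shear: shear path 2×[2.0625+4×3.3125] = 2×15.3125 in, A_gv = 22.969, A_nv = 2×(15.3125 − 4.5×1.1875)×0.75 = 14.953 in²; tension across gage: (6.125 − 2×1.1875)×0.75 = 2.8125 in². R_n = min(0.6×65×14.953, 0.6×50×22.969) + 1.0×65×2.8125 = min(583.17, 689.07) + 182.81 = 765.98 kips. φR_n = 0.75 × 765.98 = 574.5 kips.
Tension yield (gross): A_g = 10.625×0.75 = 7.9688 in². φR_n = 0.90 × 50 × 7.9688 = 358.6 kips.
Governing: min(477.1, 1250.4, 574.5, 358.6) = 358.6 kips → gross-section yield.

358.6 kips (gross-section yield governs)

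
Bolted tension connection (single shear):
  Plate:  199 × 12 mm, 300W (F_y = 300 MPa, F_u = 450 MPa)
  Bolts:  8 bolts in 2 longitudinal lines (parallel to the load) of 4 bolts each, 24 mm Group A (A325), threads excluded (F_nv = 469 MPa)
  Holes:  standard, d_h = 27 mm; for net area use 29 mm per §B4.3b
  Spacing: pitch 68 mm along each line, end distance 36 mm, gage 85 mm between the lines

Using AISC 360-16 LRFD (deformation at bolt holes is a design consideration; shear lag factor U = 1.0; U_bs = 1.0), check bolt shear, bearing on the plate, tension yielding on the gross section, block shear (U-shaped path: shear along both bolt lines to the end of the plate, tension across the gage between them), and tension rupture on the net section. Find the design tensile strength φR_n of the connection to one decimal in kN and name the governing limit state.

Bolt shear: A_b = π(24)²/4 = 452.39 mm². φR_n = 0.75 × 469 × 452.39 × 8 × 1 = 1273.0 kN.
Bearing (12 mm plate, F_u = 450 MPa): end bolts L_c = 36 − 27/2 = 22.5, R_n = min(1.2×22.5×12×450, 2.4×24×12×450) = 145.8 kN/bolt; interior L_c = 68 − 27 = 41, R_n = 265.68 kN/bolt. φR_n = 0.75 × (2×145.8 + 6×265.68) = 1414.3 kN.
Tension yield (gross): A_g = 199×12 = 2388 mm². φR_n = 0.90 × 300 × 2388 = 644.8 kN.
Block shear: shear path 2×[36+3×68] = 2×240 mm, A_gv = 5760, A_nv = 2×(240 − 3.5×29)×12 = 3324 mm²; tension across gage: (85 − 1×29)×12 = 672 mm². R_n = min(0.6×450×3324, 0.6×300×5760) + 1.0×450×672 = min(897.48, 1036.8) + 302.4 = 1199.9 kN. φR_n = 0.75 × 1199.9 = 899.9 kN.
Tension rupture (net): A_n = (199 − 2×29)×12 = 1692 mm² (U = 1.0, A_e = A_n). φR_n = 0.75 × 450 × 1692 = 571.1 kN.
Governing: min(1273.0, 1414.3, 644.8, 899.9, 571.1) = 571.1 kN → net-section rupture.

571.1 kN (net-section rupture governs)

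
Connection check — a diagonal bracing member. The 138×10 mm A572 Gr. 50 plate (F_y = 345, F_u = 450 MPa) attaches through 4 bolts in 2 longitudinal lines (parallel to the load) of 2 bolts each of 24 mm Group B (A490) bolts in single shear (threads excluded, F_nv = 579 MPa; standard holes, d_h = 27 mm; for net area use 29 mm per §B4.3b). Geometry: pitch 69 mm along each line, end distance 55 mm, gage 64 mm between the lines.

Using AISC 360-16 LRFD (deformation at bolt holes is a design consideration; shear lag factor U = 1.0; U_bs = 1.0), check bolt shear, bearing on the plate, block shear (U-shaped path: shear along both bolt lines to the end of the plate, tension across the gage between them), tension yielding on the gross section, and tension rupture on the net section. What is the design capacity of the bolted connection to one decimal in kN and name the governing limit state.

270.0 kN (net-section rupture governs)

Bolt shear: A_b = π(24)²/4 = 452.39 mm². φR_n = 0.75 × 579 × 452.39 × 4 × 1 = 785.8 kN.
Bearing (10 mm plate, F_u = 450 MPa): end bolts L_c = 55 − 27/2 = 41.5, R_n = min(1.2×41.5×10×450, 2.4×24×10×450) = 224.1 kN/bolt; interior L_c = 69 − 27 = 42, R_n = 226.8 kN/bolt. φR_n = 0.75 × (2×224.1 + 2×226.8) = 676.4 kN.
Block shear: shear path 2×[55+1×69] = 2×124 mm, A_gv = 2480, A_nv = 2×(124 − 1.5×29)×10 = 1610 mm²; tension across gage: (64 − 1×29)×10 = 350 mm². R_n = min(0.6×450×1610, 0.6×345×2480) + 1.0×450×350 = min(434.7, 513.36) + 157.5 = 592.2 kN. φR_n = 0.75 × 592.2 = 444.2 kN.
Tension yield (gross): A_g = 138×10 = 1380 mm². φR_n = 0.90 × 345 × 1380 = 428.5 kN.
Tension rupture (net): A_n = (138 − 2×29)×10 = 800 mm² (U = 1.0, A_e = A_n). φR_n = 0.75 × 450 × 800 = 270.0 kN.
Governing: min(785.8, 676.4, 444.2, 428.5, 270.0) = 270.0 kN → net-section rupture.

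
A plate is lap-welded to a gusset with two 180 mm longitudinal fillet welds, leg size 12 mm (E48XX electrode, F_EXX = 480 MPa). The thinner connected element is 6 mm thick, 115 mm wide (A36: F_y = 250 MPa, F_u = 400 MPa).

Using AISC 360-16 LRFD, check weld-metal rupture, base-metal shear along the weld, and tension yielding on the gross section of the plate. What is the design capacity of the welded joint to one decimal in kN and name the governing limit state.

Weld metal: throat = 0.707×12 = 8.484 mm, L = 2×180 = 360 mm. φR_n = 0.75 × 0.6 × 480 × 8.484 × 360 = 659.7 kN.
Base metal shear (6 mm plate): yield φR_n = 1.0×0.6×250×6×360 = 324.0 kN; rupture φR_n = 0.75×0.6×400×6×360 = 388.8 kN; take 324.0 kN (yield).
Tension yield (gross): A_g = 115×6 = 690 mm². φR_n = 0.90 × 250 × 690 = 155.3 kN.
Governing: min(659.7, 324.0, 155.3) = 155.3 kN → gross-section yield.

155.3 kN (gross-section yield governs)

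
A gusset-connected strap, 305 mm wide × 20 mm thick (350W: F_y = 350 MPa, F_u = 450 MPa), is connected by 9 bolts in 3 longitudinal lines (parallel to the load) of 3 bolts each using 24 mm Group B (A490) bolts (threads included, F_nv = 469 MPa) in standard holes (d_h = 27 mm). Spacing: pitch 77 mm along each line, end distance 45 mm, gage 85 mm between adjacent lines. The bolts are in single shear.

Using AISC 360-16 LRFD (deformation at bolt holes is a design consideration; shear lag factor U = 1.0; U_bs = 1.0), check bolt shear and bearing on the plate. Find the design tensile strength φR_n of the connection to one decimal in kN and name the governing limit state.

Bolt shear: A_b = π(24)²/4 = 452.39 mm². φR_n = 0.75 × 469 × 452.39 × 9 × 1 = 1432.2 kN.
Bearing (20 mm plate, F_u = 450 MPa): end bolts L_c = 45 − 27/2 = 31.5, R_n = min(1.2×31.5×20×450, 2.4×24×20×450) = 340.2 kN/bolt; interior L_c = 77 − 27 = 50, R_n = 518.4 kN/bolt. φR_n = 0.75 × (3×340.2 + 6×518.4) = 3098.3 kN.
Governing: min(1432.2, 3098.3) = 1432.2 kN → bolt shear.

1432.2 kN (bolt shear governs)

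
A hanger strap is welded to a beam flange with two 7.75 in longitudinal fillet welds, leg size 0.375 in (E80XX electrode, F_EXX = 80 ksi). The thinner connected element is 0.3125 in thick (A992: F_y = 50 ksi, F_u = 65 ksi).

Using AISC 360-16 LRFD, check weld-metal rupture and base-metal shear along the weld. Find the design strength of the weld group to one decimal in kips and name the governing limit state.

Weld metal: throat = 0.707×0.375 = 0.26513 in, L = 2×7.75 = 15.5 in. φR_n = 0.75 × 0.6 × 80 × 0.26513 × 15.5 = 147.9 kips.
Base metal shear (0.3125 in plate): yield φR_n = 1.0×0.6×50×0.3125×15.5 = 145.3 kips; rupture φR_n = 0.75×0.6×65×0.3125×15.5 = 141.7 kips; take 141.7 kips (rupture).
Governing: min(147.9, 141.7) = 141.7 kips → base-metal shear.

141.7 kips (base-metal shear governs)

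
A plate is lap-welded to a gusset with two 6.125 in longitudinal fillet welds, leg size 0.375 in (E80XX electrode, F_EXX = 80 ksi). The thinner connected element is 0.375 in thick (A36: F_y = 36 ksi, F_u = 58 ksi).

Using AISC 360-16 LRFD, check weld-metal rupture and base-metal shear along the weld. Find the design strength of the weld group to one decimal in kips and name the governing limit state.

99.2 kips (base-metal shear governs)

Weld metal: throat = 0.707×0.375 = 0.26513 in, L = 2×6.125 = 12.25 in. φR_n = 0.75 × 0.6 × 80 × 0.26513 × 12.25 = 116.9 kips.
Base metal shear (0.375 in plate): yield φR_n = 1.0×0.6×36×0.375×12.25 = 99.2 kips; rupture φR_n = 0.75×0.6×58×0.375×12.25 = 119.9 kips; take 99.2 kips (yield).
Governing: min(116.9, 99.2) = 99.2 kips → base-metal shear.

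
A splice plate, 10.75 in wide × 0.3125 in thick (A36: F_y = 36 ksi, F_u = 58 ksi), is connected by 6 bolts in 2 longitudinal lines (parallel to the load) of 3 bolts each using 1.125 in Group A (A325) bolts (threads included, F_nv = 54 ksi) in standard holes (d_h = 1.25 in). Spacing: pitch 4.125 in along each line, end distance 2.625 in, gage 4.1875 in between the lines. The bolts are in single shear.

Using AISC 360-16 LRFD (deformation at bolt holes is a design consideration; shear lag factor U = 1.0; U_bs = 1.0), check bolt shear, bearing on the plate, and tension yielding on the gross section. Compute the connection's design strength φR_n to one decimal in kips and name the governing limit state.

108.8 kips (gross-section yield governs)

Bolt shear: A_b = π(1.125)²/4 = 0.99402 in². φR_n = 0.75 × 54 × 0.99402 × 6 × 1 = 241.5 kips.
Bearing (0.3125 in plate, F_u = 58 ksi): end bolts L_c = 2.625 − 1.25/2 = 2, R_n = min(1.2×2×0.3125×58, 2.4×1.125×0.3125×58) = 43.5 kips/bolt; interior L_c = 4.125 − 1.25 = 2.875, R_n = 48.938 kips/bolt. φR_n = 0.75 × (2×43.5 + 4×48.938) = 212.1 kips.
Tension yield (gross): A_g = 10.75×0.3125 = 3.3594 in². φR_n = 0.90 × 36 × 3.3594 = 108.8 kips.
Governing: min(241.5, 212.1, 108.8) = 108.8 kips → gross-section yield.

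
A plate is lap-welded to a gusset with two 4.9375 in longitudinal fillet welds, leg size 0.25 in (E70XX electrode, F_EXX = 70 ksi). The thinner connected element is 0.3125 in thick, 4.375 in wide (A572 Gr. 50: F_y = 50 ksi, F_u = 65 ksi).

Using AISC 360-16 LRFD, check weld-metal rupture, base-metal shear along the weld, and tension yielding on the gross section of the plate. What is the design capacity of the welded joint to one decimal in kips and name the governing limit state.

55.0 kips (weld metal governs)

Weld metal: throat = 0.707×0.25 = 0.17675 in, L = 2×4.9375 = 9.875 in. φR_n = 0.75 × 0.6 × 70 × 0.17675 × 9.875 = 55.0 kips.
Base metal shear (0.3125 in plate): yield φR_n = 1.0×0.6×50×0.3125×9.875 = 92.6 kips; rupture φR_n = 0.75×0.6×65×0.3125×9.875 = 90.3 kips; take 90.3 kips (rupture).
Tension yield (gross): A_g = 4.375×0.3125 = 1.3672 in². φR_n = 0.90 × 50 × 1.3672 = 61.5 kips.
Governing: min(55.0, 90.3, 61.5) = 55.0 kips → weld metal.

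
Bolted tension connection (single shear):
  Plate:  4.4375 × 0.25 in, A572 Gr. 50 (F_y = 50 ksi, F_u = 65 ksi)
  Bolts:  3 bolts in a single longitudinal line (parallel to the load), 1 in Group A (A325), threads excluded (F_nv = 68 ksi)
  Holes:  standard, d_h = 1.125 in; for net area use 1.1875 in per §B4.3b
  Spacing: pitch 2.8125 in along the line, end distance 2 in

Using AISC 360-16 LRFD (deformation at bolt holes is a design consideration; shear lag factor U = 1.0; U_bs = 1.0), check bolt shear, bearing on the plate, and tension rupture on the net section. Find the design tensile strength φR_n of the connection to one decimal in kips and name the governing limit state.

Bolt shear: A_b = π(1)²/4 = 0.7854 in². φR_n = 0.75 × 68 × 0.7854 × 3 × 1 = 120.2 kips.
Bearing (0.25 in plate, F_u = 65 ksi): end bolts L_c = 2 − 1.125/2 = 1.4375, R_n = min(1.2×1.4375×0.25×65, 2.4×1×0.25×65) = 28.031 kips/bolt; interior L_c = 2.8125 − 1.125 = 1.6875, R_n = 32.906 kips/bolt. φR_n = 0.75 × (1×28.031 + 2×32.906) = 70.4 kips.
Tension rupture (net): A_n = (4.4375 − 1×1.1875)×0.25 = 0.8125 in² (U = 1.0, A_e = A_n). φR_n = 0.75 × 65 × 0.8125 = 39.6 kips.
Governing: min(120.2, 70.4, 39.6) = 39.6 kips → net-section rupture.

39.6 kips (net-section rupture governs)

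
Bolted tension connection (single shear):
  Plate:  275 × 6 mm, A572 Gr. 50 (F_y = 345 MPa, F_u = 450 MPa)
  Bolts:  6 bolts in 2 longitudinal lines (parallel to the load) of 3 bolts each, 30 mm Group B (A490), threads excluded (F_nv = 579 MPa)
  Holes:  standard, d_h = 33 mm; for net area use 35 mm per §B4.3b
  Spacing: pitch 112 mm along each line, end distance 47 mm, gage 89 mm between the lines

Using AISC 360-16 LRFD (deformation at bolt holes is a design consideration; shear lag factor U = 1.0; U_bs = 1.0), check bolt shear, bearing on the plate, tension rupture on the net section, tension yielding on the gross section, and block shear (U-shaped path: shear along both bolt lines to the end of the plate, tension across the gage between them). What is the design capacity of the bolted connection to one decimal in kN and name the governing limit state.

Bolt shear: A_b = π(30)²/4 = 706.86 mm². φR_n = 0.75 × 579 × 706.86 × 6 × 1 = 1841.7 kN.
Bearing (6 mm plate, F_u = 450 MPa): end bolts L_c = 47 − 33/2 = 30.5, R_n = min(1.2×30.5×6×450, 2.4×30×6×450) = 98.82 kN/bolt; interior L_c = 112 − 33 = 79, R_n = 194.4 kN/bolt. φR_n = 0.75 × (2×98.82 + 4×194.4) = 731.4 kN.
Tension rupture (net): A_n = (275 − 2×35)×6 = 1230 mm² (U = 1.0, A_e = A_n). φR_n = 0.75 × 450 × 1230 = 415.1 kN.
Tension yield (gross): A_g = 275×6 = 1650 mm². φR_n = 0.90 × 345 × 1650 = 512.3 kN.
Block shear: shear path 2×[47+2×112] = 2×271 mm, A_gv = 3252, A_nv = 2×(271 − 2.5×35)×6 = 2202 mm²; tension across gage: (89 − 1×35)×6 = 324 mm². R_n = min(0.6×450×2202, 0.6×345×3252) + 1.0×450×324 = min(594.54, 673.16) + 145.8 = 740.34 kN. φR_n = 0.75 × 740.34 = 555.3 kN.
Governing: min(1841.7, 731.4, 415.1, 512.3, 555.3) = 415.1 kN → net-section rupture.

415.1 kN (net-section rupture governs)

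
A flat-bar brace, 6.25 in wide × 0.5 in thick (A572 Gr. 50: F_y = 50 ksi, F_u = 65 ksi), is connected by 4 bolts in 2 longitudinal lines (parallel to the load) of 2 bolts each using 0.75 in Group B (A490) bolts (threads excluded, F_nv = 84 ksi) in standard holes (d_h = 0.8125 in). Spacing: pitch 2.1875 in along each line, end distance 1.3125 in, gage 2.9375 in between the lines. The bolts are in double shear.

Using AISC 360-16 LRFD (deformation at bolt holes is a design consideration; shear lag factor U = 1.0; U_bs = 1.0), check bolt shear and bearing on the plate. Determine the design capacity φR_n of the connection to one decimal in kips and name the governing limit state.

133.5 kips (bearing governs)

Bolt shear: A_b = π(0.75)²/4 = 0.44179 in². φR_n = 0.75 × 84 × 0.44179 × 4 × 2 = 222.7 kips.
Bearing (0.5 in plate, F_u = 65 ksi): end bolts L_c = 1.3125 − 0.8125/2 = 0.90625, R_n = min(1.2×0.90625×0.5×65, 2.4×0.75×0.5×65) = 35.344 kips/bolt; interior L_c = 2.1875 − 0.8125 = 1.375, R_n = 53.625 kips/bolt. φR_n = 0.75 × (2×35.344 + 2×53.625) = 133.5 kips.
Governing: min(222.7, 133.5) = 133.5 kips → bearing.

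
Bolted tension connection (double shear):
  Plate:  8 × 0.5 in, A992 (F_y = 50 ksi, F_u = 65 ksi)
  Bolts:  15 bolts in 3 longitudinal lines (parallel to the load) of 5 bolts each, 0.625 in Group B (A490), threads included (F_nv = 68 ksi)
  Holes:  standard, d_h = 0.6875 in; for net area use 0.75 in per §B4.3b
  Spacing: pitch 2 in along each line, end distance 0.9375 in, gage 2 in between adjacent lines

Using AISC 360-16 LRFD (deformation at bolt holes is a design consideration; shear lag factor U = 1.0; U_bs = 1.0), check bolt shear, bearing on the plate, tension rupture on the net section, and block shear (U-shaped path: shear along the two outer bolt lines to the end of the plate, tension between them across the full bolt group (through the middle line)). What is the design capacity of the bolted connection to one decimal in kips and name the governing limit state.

Bolt shear: A_b = π(0.625)²/4 = 0.3068 in². φR_n = 0.75 × 68 × 0.3068 × 15 × 2 = 469.4 kips.
Bearing (0.5 in plate, F_u = 65 ksi): end bolts L_c = 0.9375 − 0.6875/2 = 0.59375, R_n = min(1.2×0.59375×0.5×65, 2.4×0.625×0.5×65) = 23.156 kips/bolt; interior L_c = 2 − 0.6875 = 1.3125, R_n = 48.75 kips/bolt. φR_n = 0.75 × (3×23.156 + 12×48.75) = 490.9 kips.
Tension rupture (net): A_n = (8 − 3×0.75)×0.5 = 2.875 in² (U = 1.0, A_e = A_n). φR_n = 0.75 × 65 × 2.875 = 140.2 kips.
Block shear: shear path 2×[0.9375+4×2] = 2×8.9375 in, A_gv = 8.9375, A_nv = 2×(8.9375 − 4.5×0.75)×0.5 = 5.5625 in²; tension across gage: (4 − 2×0.75)×0.5 = 1.25 in². R_n = min(0.6×65×5.5625, 0.6×50×8.9375) + 1.0×65×1.25 = min(216.94, 268.13) + 81.25 = 298.19 kips. φR_n = 0.75 × 298.19 = 223.6 kips.
Governing: min(469.4, 490.9, 140.2, 223.6) = 140.2 kips → net-section rupture.

140.2 kips (net-section rupture governs)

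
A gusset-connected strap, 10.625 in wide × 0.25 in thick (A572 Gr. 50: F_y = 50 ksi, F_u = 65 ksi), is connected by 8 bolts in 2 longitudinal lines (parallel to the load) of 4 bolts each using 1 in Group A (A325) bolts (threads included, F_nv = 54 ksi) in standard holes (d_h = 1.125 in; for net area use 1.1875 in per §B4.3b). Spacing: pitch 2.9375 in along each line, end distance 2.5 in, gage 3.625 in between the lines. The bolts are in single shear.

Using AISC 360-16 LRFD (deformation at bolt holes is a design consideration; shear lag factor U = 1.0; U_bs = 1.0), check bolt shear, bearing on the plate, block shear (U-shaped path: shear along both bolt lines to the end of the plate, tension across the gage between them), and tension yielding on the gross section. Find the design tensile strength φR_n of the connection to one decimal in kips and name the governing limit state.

119.5 kips (gross-section yield governs)

Bolt shear: A_b = π(1)²/4 = 0.7854 in². φR_n = 0.75 × 54 × 0.7854 × 8 × 1 = 254.5 kips.
Bearing (0.25 in plate, F_u = 65 ksi): end bolts L_c = 2.5 − 1.125/2 = 1.9375, R_n = min(1.2×1.9375×0.25×65, 2.4×1×0.25×65) = 37.781 kips/bolt; interior L_c = 2.9375 − 1.125 = 1.8125, R_n = 35.344 kips/bolt. φR_n = 0.75 × (2×37.781 + 6×35.344) = 215.7 kips.
Block shear: shear path 2×[2.5+3×2.9375] = 2×11.3125 in, A_gv = 5.6563, A_nv = 2×(11.3125 − 3.5×1.1875)×0.25 = 3.5781 in²; tension across gage: (3.625 − 1×1.1875)×0.25 = 0.60938 in². R_n = min(0.6×65×3.5781, 0.6×50×5.6563) + 1.0×65×0.60938 = min(139.55, 169.69) + 39.61 = 179.16 kips. φR_n = 0.75 × 179.16 = 134.4 kips.
Tension yield (gross): A_g = 10.625×0.25 = 2.6563 in². φR_n = 0.90 × 50 × 2.6563 = 119.5 kips.
Governing: min(254.5, 215.7, 134.4, 119.5) = 119.5 kips → gross-section yield.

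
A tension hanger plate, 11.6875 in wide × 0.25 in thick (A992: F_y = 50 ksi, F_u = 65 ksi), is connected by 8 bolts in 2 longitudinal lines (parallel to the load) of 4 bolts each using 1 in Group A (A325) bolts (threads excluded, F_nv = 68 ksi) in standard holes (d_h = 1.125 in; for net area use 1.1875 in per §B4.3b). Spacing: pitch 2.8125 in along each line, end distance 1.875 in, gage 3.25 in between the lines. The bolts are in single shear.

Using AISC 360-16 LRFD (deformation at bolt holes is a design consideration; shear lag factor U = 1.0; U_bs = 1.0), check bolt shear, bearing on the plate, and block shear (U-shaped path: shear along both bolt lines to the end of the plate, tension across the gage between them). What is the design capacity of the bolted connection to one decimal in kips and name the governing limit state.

Bolt shear: A_b = π(1)²/4 = 0.7854 in². φR_n = 0.75 × 68 × 0.7854 × 8 × 1 = 320.4 kips.
Bearing (0.25 in plate, F_u = 65 ksi): end bolts L_c = 1.875 − 1.125/2 = 1.3125, R_n = min(1.2×1.3125×0.25×65, 2.4×1×0.25×65) = 25.594 kips/bolt; interior L_c = 2.8125 − 1.125 = 1.6875, R_n = 32.906 kips/bolt. φR_n = 0.75 × (2×25.594 + 6×32.906) = 186.5 kips.
Block shear: shear path 2×[1.875+3×2.8125] = 2×10.3125 in, A_gv = 5.1563, A_nv = 2×(10.3125 − 3.5×1.1875)×0.25 = 3.0781 in²; tension across gage: (3.25 − 1×1.1875)×0.25 = 0.51563 in². R_n = min(0.6×65×3.0781, 0.6×50×5.1563) + 1.0×65×0.51563 = min(120.05, 154.69) + 33.516 = 153.57 kips. φR_n = 0.75 × 153.57 = 115.2 kips.
Governing: min(320.4, 186.5, 115.2) = 115.2 kips → block shear.

115.2 kips (block shear governs)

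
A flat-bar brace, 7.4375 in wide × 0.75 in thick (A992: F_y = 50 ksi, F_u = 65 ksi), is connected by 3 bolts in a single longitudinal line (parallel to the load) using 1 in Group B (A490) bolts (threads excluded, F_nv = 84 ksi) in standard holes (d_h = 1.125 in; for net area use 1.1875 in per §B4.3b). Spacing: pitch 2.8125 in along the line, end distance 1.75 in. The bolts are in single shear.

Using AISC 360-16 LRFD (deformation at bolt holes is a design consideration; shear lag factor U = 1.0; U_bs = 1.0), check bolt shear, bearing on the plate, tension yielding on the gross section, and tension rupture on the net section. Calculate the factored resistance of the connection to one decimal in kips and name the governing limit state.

148.4 kips (bolt shear governs)

Bolt shear: A_b = π(1)²/4 = 0.7854 in². φR_n = 0.75 × 84 × 0.7854 × 3 × 1 = 148.4 kips.
Bearing (0.75 in plate, F_u = 65 ksi): end bolts L_c = 1.75 − 1.125/2 = 1.1875, R_n = min(1.2×1.1875×0.75×65, 2.4×1×0.75×65) = 69.469 kips/bolt; interior L_c = 2.8125 − 1.125 = 1.6875, R_n = 98.719 kips/bolt. φR_n = 0.75 × (1×69.469 + 2×98.719) = 200.2 kips.
Tension yield (gross): A_g = 7.4375×0.75 = 5.5781 in². φR_n = 0.90 × 50 × 5.5781 = 251.0 kips.
Tension rupture (net): A_n = (7.4375 − 1×1.1875)×0.75 = 4.6875 in² (U = 1.0, A_e = A_n). φR_n = 0.75 × 65 × 4.6875 = 228.5 kips.
Governing: min(148.4, 200.2, 251.0, 228.5) = 148.4 kips → bolt shear.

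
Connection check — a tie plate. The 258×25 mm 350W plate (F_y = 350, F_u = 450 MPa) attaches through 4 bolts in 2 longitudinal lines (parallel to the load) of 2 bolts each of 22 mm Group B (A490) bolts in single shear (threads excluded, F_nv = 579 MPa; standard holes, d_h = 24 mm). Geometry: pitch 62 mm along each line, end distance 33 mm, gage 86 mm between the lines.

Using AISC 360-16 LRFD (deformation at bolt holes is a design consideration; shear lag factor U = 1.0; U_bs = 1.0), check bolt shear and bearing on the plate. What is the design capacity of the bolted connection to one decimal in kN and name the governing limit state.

660.3 kN (bolt shear governs)

Bolt shear: A_b = π(22)²/4 = 380.13 mm². φR_n = 0.75 × 579 × 380.13 × 4 × 1 = 660.3 kN.
Bearing (25 mm plate, F_u = 450 MPa): end bolts L_c = 33 − 24/2 = 21, R_n = min(1.2×21×25×450, 2.4×22×25×450) = 283.5 kN/bolt; interior L_c = 62 − 24 = 38, R_n = 513 kN/bolt. φR_n = 0.75 × (2×283.5 + 2×513) = 1194.8 kN.
Governing: min(660.3, 1194.8) = 660.3 kN → bolt shear.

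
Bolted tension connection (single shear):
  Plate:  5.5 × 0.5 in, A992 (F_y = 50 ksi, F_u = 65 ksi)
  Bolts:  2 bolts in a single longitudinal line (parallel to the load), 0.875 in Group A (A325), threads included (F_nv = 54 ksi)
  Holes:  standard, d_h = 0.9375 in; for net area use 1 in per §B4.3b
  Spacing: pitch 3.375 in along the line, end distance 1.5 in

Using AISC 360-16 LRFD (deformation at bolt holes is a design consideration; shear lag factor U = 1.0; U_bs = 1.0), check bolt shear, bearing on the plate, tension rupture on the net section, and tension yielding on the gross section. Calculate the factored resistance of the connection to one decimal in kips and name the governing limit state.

Bolt shear: A_b = π(0.875)²/4 = 0.60132 in². φR_n = 0.75 × 54 × 0.60132 × 2 × 1 = 48.7 kips.
Bearing (0.5 in plate, F_u = 65 ksi): end bolts L_c = 1.5 − 0.9375/2 = 1.03125, R_n = min(1.2×1.03125×0.5×65, 2.4×0.875×0.5×65) = 40.219 kips/bolt; interior L_c = 3.375 − 0.9375 = 2.4375, R_n = 68.25 kips/bolt. φR_n = 0.75 × (1×40.219 + 1×68.25) = 81.4 kips.
Tension rupture (net): A_n = (5.5 − 1×1)×0.5 = 2.25 in² (U = 1.0, A_e = A_n). φR_n = 0.75 × 65 × 2.25 = 109.7 kips.
Tension yield (gross): A_g = 5.5×0.5 = 2.75 in². φR_n = 0.90 × 50 × 2.75 = 123.8 kips.
Governing: min(48.7, 81.4, 109.7, 123.8) = 48.7 kips → bolt shear.

48.7 kips (bolt shear governs)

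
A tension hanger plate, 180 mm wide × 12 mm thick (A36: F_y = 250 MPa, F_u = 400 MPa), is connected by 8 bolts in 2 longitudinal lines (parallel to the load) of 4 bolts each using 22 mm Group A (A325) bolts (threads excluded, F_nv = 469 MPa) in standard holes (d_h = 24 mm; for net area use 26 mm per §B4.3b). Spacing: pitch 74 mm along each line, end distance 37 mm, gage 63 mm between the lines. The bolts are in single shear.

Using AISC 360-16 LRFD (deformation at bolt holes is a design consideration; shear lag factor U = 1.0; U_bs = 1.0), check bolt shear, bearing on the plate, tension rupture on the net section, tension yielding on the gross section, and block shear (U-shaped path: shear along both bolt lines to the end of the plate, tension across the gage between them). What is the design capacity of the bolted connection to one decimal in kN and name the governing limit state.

460.8 kN (net-section rupture governs)

Bolt shear: A_b = π(22)²/4 = 380.13 mm². φR_n = 0.75 × 469 × 380.13 × 8 × 1 = 1069.7 kN.
Bearing (12 mm plate, F_u = 400 MPa): end bolts L_c = 37 − 24/2 = 25, R_n = min(1.2×25×12×400, 2.4×22×12×400) = 144 kN/bolt; interior L_c = 74 − 24 = 50, R_n = 253.44 kN/bolt. φR_n = 0.75 × (2×144 + 6×253.44) = 1356.5 kN.
Tension rupture (net): A_n = (180 − 2×26)×12 = 1536 mm² (U = 1.0, A_e = A_n). φR_n = 0.75 × 400 × 1536 = 460.8 kN.
Tension yield (gross): A_g = 180×12 = 2160 mm². φR_n = 0.90 × 250 × 2160 = 486.0 kN.
Block shear: shear path 2×[37+3×74] = 2×259 mm, A_gv = 6216, A_nv = 2×(259 − 3.5×26)×12 = 4032 mm²; tension across gage: (63 − 1×26)×12 = 444 mm². R_n = min(0.6×400×4032, 0.6×250×6216) + 1.0×400×444 = min(967.68, 932.4) + 177.6 = 1110 kN. φR_n = 0.75 × 1110 = 832.5 kN.
Governing: min(1069.7, 1356.5, 460.8, 486.0, 832.5) = 460.8 kN → net-section rupture.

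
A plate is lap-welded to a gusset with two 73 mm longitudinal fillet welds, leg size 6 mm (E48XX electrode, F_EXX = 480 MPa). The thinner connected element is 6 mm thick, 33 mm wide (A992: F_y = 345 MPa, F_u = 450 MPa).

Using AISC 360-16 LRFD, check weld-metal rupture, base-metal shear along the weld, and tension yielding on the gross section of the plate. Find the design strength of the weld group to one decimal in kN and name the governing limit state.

61.5 kN (gross-section yield governs)

Weld metal: throat = 0.707×6 = 4.242 mm, L = 2×73 = 146 mm. φR_n = 0.75 × 0.6 × 480 × 4.242 × 146 = 133.8 kN.
Base metal shear (6 mm plate): yield φR_n = 1.0×0.6×345×6×146 = 181.3 kN; rupture φR_n = 0.75×0.6×450×6×146 = 177.4 kN; take 177.4 kN (rupture).
Tension yield (gross): A_g = 33×6 = 198 mm². φR_n = 0.90 × 345 × 198 = 61.5 kN.
Governing: min(133.8, 177.4, 61.5) = 61.5 kN → gross-section yield.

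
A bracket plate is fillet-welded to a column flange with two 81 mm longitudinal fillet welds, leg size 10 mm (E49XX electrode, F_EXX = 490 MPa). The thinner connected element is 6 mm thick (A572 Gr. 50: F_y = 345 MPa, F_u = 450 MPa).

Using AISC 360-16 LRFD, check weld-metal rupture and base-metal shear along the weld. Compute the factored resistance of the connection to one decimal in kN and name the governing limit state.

Weld metal: throat = 0.707×10 = 7.07 mm, L = 2×81 = 162 mm. φR_n = 0.75 × 0.6 × 490 × 7.07 × 162 = 252.5 kN.
Base metal shear (6 mm plate): yield φR_n = 1.0×0.6×345×6×162 = 201.2 kN; rupture φR_n = 0.75×0.6×450×6×162 = 196.8 kN; take 196.8 kN (rupture).
Governing: min(252.5, 196.8) = 196.8 kN → base-metal shear.

196.8 kN (base-metal shear governs)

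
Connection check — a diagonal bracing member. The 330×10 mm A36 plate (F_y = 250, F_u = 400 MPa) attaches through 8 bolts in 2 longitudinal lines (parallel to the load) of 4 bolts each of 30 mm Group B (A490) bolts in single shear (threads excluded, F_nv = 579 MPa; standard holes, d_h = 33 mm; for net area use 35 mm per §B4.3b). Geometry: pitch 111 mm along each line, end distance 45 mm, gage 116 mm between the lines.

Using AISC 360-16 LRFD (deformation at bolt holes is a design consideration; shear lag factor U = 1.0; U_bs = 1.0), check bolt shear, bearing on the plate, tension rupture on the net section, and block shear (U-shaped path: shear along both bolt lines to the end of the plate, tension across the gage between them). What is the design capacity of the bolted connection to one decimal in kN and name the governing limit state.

Bolt shear: A_b = π(30)²/4 = 706.86 mm². φR_n = 0.75 × 579 × 706.86 × 8 × 1 = 2455.6 kN.
Bearing (10 mm plate, F_u = 400 MPa): end bolts L_c = 45 − 33/2 = 28.5, R_n = min(1.2×28.5×10×400, 2.4×30×10×400) = 136.8 kN/bolt; interior L_c = 111 − 33 = 78, R_n = 288 kN/bolt. φR_n = 0.75 × (2×136.8 + 6×288) = 1501.2 kN.
Tension rupture (net): A_n = (330 − 2×35)×10 = 2600 mm² (U = 1.0, A_e = A_n). φR_n = 0.75 × 400 × 2600 = 780.0 kN.
Block shear: shear path 2×[45+3×111] = 2×378 mm, A_gv = 7560, A_nv = 2×(378 − 3.5×35)×10 = 5110 mm²; tension across gage: (116 − 1×35)×10 = 810 mm². R_n = min(0.6×400×5110, 0.6×250×7560) + 1.0×400×810 = min(1226.4, 1134) + 324 = 1458 kN. φR_n = 0.75 × 1458 = 1093.5 kN.
Governing: min(2455.6, 1501.2, 780.0, 1093.5) = 780.0 kN → net-section rupture.

780.0 kN (net-section rupture governs)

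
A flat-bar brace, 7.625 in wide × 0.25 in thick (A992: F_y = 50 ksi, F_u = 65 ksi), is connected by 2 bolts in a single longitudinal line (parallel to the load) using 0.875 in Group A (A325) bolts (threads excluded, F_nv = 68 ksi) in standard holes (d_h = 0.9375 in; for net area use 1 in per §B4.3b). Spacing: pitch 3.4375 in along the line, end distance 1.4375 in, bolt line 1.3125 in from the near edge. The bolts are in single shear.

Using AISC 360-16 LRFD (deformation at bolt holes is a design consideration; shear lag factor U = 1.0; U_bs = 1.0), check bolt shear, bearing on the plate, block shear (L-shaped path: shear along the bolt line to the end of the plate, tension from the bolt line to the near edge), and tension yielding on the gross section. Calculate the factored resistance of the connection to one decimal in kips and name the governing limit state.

34.6 kips (block shear governs)

Bolt shear: A_b = π(0.875)²/4 = 0.60132 in². φR_n = 0.75 × 68 × 0.60132 × 2 × 1 = 61.3 kips.
Bearing (0.25 in plate, F_u = 65 ksi): end bolts L_c = 1.4375 − 0.9375/2 = 0.96875, R_n = min(1.2×0.96875×0.25×65, 2.4×0.875×0.25×65) = 18.891 kips/bolt; interior L_c = 3.4375 − 0.9375 = 2.5, R_n = 34.125 kips/bolt. φR_n = 0.75 × (1×18.891 + 1×34.125) = 39.8 kips.
Block shear: shear path 1×[1.4375+1×3.4375] = 1×4.875 in, A_gv = 1.2188, A_nv = 1×(4.875 − 1.5×1)×0.25 = 0.84375 in²; tension to near edge: (1.3125 − 0.5×1)×0.25 = 0.20313 in². R_n = min(0.6×65×0.84375, 0.6×50×1.2188) + 1.0×65×0.20313 = min(32.906, 36.564) + 13.203 = 46.109 kips. φR_n = 0.75 × 46.109 = 34.6 kips.
Tension yield (gross): A_g = 7.625×0.25 = 1.9063 in². φR_n = 0.90 × 50 × 1.9063 = 85.8 kips.
Governing: min(61.3, 39.8, 34.6, 85.8) = 34.6 kips → block shear.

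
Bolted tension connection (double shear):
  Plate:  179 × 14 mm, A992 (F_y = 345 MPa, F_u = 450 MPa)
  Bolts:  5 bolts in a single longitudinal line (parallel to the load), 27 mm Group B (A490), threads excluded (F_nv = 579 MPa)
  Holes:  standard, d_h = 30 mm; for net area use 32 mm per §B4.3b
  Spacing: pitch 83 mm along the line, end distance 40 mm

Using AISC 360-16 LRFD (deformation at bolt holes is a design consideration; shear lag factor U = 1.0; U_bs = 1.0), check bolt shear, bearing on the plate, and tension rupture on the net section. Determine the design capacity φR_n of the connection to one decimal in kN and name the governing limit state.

694.6 kN (net-section rupture governs)

Bolt shear: A_b = π(27)²/4 = 572.56 mm². φR_n = 0.75 × 579 × 572.56 × 5 × 2 = 2486.3 kN.
Bearing (14 mm plate, F_u = 450 MPa): end bolts L_c = 40 − 30/2 = 25, R_n = min(1.2×25×14×450, 2.4×27×14×450) = 189 kN/bolt; interior L_c = 83 − 30 = 53, R_n = 400.68 kN/bolt. φR_n = 0.75 × (1×189 + 4×400.68) = 1343.8 kN.
Tension rupture (net): A_n = (179 − 1×32)×14 = 2058 mm² (U = 1.0, A_e = A_n). φR_n = 0.75 × 450 × 2058 = 694.6 kN.
Governing: min(2486.3, 1343.8, 694.6) = 694.6 kN → net-section rupture.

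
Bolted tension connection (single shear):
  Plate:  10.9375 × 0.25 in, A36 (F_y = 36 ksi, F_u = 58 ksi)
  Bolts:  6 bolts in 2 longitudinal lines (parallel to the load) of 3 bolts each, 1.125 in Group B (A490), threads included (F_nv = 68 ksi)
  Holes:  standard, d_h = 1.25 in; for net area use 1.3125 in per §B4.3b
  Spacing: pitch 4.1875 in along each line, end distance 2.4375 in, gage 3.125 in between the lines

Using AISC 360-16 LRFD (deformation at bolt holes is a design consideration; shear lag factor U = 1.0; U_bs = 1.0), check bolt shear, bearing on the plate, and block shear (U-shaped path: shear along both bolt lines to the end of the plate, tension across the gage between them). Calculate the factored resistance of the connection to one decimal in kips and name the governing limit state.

Bolt shear: A_b = π(1.125)²/4 = 0.99402 in². φR_n = 0.75 × 68 × 0.99402 × 6 × 1 = 304.2 kips.
Bearing (0.25 in plate, F_u = 58 ksi): end bolts L_c = 2.4375 − 1.25/2 = 1.8125, R_n = min(1.2×1.8125×0.25×58, 2.4×1.125×0.25×58) = 31.538 kips/bolt; interior L_c = 4.1875 − 1.25 = 2.9375, R_n = 39.15 kips/bolt. φR_n = 0.75 × (2×31.538 + 4×39.15) = 164.8 kips.
Block shear: shear path 2×[2.4375+2×4.1875] = 2×10.8125 in, A_gv = 5.4063, A_nv = 2×(10.8125 − 2.5×1.3125)×0.25 = 3.7656 in²; tension across gage: (3.125 − 1×1.3125)×0.25 = 0.45313 in². R_n = min(0.6×58×3.7656, 0.6×36×5.4063) + 1.0×58×0.45313 = min(131.04, 116.78) + 26.282 = 143.06 kips. φR_n = 0.75 × 143.06 = 107.3 kips.
Governing: min(304.2, 164.8, 107.3) = 107.3 kips → block shear.

107.3 kips (block shear governs)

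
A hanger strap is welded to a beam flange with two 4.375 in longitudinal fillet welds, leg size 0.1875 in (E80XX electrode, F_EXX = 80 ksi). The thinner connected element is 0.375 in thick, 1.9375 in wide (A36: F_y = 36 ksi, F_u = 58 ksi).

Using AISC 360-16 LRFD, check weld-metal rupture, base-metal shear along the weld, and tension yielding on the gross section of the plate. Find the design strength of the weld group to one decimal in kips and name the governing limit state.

Weld metal: throat = 0.707×0.1875 = 0.13256 in, L = 2×4.375 = 8.75 in. φR_n = 0.75 × 0.6 × 80 × 0.13256 × 8.75 = 41.8 kips.
Base metal shear (0.375 in plate): yield φR_n = 1.0×0.6×36×0.375×8.75 = 70.9 kips; rupture φR_n = 0.75×0.6×58×0.375×8.75 = 85.6 kips; take 70.9 kips (yield).
Tension yield (gross): A_g = 1.9375×0.375 = 0.72656 in². φR_n = 0.90 × 36 × 0.72656 = 23.5 kips.
Governing: min(41.8, 70.9, 23.5) = 23.5 kips → gross-section yield.

23.5 kips (gross-section yield governs)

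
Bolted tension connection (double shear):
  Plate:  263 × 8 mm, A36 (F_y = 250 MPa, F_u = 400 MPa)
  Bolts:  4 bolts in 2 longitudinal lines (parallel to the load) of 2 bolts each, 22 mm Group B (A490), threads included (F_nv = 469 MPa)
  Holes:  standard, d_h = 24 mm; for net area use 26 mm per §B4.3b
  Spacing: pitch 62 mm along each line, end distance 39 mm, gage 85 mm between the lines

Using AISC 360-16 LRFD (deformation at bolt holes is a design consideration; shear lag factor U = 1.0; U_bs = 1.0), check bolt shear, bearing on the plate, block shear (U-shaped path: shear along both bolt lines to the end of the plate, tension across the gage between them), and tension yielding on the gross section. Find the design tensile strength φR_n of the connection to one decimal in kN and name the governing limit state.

Bolt shear: A_b = π(22)²/4 = 380.13 mm². φR_n = 0.75 × 469 × 380.13 × 4 × 2 = 1069.7 kN.
Bearing (8 mm plate, F_u = 400 MPa): end bolts L_c = 39 − 24/2 = 27, R_n = min(1.2×27×8×400, 2.4×22×8×400) = 103.68 kN/bolt; interior L_c = 62 − 24 = 38, R_n = 145.92 kN/bolt. φR_n = 0.75 × (2×103.68 + 2×145.92) = 374.4 kN.
Block shear: shear path 2×[39+1×62] = 2×101 mm, A_gv = 1616, A_nv = 2×(101 − 1.5×26)×8 = 992 mm²; tension across gage: (85 − 1×26)×8 = 472 mm². R_n = min(0.6×400×992, 0.6×250×1616) + 1.0×400×472 = min(238.08, 242.4) + 188.8 = 426.88 kN. φR_n = 0.75 × 426.88 = 320.2 kN.
Tension yield (gross): A_g = 263×8 = 2104 mm². φR_n = 0.90 × 250 × 2104 = 473.4 kN.
Governing: min(1069.7, 374.4, 320.2, 473.4) = 320.2 kN → block shear.

320.2 kN (block shear governs)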